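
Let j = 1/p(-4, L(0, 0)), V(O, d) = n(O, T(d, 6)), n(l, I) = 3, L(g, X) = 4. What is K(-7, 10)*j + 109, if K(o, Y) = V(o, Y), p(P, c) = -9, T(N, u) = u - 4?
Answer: 326/3 ≈ 108.67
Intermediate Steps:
T(N, u) = -4 + u
V(O, d) = 3
K(o, Y) = 3
j = -1/9 (j = 1/(-9) = -1/9 ≈ -0.11111)
K(-7, 10)*j + 109 = 3*(-1/9) + 109 = -1/3 + 109 = 326/3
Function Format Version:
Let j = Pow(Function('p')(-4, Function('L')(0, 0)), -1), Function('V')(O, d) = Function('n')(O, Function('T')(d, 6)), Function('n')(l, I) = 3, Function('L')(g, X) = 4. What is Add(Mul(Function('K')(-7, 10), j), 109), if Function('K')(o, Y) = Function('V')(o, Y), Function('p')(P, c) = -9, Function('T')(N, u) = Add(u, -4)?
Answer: Rational(326, 3) ≈ 108.67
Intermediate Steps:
Function('T')(N, u) = Add(-4, u)
Function('V')(O, d) = 3
Function('K')(o, Y) = 3
j = Rational(-1, 9) (j = Pow(-9, -1) = Rational(-1, 9) ≈ -0.11111)
Add(Mul(Function('K')(-7, 10), j), 109) = Add(Mul(3, Rational(-1, 9)), 109) = Add(Rational(-1, 3), 109) = Rational(326, 3)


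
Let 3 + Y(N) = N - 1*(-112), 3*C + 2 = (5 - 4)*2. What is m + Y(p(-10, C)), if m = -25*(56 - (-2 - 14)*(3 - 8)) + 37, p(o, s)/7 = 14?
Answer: 844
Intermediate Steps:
C = 0 (C = -⅔ + ((5 - 4)*2)/3 = -⅔ + (1*2)/3 = -⅔ + (⅓)*2 = -⅔ + ⅔ = 0)
p(o, s) = 98 (p(o, s) = 7*14 = 98)
Y(N) = 109 + N (Y(N) = -3 + (N - 1*(-112)) = -3 + (N + 112) = -3 + (112 + N) = 109 + N)
m = 637 (m = -25*(56 - (-16)*(-5)) + 37 = -25*(56 - 1*80) + 37 = -25*(56 - 80) + 37 = -25*(-24) + 37 = 600 + 37 = 637)
m + Y(p(-10, C)) = 637 + (109 + 98) = 637 + 207 = 844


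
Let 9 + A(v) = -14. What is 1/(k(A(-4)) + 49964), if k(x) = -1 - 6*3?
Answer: 1/49945 ≈ 2.0022e-5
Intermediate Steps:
A(v) = -23 (A(v) = -9 - 14 = -23)
k(x) = -19 (k(x) = -1 - 18 = -19)
1/(k(A(-4)) + 49964) = 1/(-19 + 49964) = 1/49945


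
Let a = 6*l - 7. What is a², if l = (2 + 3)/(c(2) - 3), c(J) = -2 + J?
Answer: 289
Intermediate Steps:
l = -5/3 (l = (2 + 3)/((-2 + 2) - 3) = 5/(0 - 3) = 5/(-3) = 5*(-⅓) = -5/3 ≈ -1.6667)
a = -17 (a = 6*(-5/3) - 7 = -10 - 7 = -17)
a² = (-17)² = 289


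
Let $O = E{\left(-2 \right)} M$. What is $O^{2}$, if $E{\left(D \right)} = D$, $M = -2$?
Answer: $16$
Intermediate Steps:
$O = 4$ ($O = \left(-2\right) \left(-2\right) = 4$)
$O^{2} = 4^{2} = 16$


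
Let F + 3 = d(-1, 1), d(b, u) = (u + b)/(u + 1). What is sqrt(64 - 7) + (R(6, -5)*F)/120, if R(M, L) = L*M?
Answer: 3/4 + sqrt(57) ≈ 8.2998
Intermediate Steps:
d(b, u) = (b + u)/(1 + u)
F = -3 (F = -3 + (-1 + 1)/(1 + 1) = -3 + 0/2 = -3 + (1/2)*0 = -3 + 0 = -3)
sqrt(64 - 7) + (R(6, -5)*F)/120 = sqrt(64 - 7) + (-5*6*(-3))/120 = sqrt(57) + (-30*(-3))/120 = sqrt(57) + (1/120)*90 = sqrt(57) + 3/4 = 3/4 + sqrt(57)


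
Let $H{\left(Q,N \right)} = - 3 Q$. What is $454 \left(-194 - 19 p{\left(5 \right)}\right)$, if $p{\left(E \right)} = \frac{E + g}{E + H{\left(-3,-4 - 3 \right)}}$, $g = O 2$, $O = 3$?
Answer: $- \frac{663975}{7} \approx -94854.0$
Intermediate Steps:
$g = 6$ ($g = 3 \cdot 2 = 6$)
$p{\left(E \right)} = \frac{6 + E}{9 + E}$ ($p{\left(E \right)} = \frac{E + 6}{E - -9} = \frac{6 + E}{E + 9} = \frac{6 + E}{9 + E}$)
$454 \left(-194 - 19 p{\left(5 \right)}\right) = 454 \left(-194 - 19 \frac{6 + 5}{9 + 5}\right) = 454 \left(-194 - 19 \cdot \frac{1}{14} \cdot 11\right) = 454 \left(-194 - \frac{209}{14}\right) = 454 \left(- \frac{2925}{14}\right) = - \frac{663975}{7}$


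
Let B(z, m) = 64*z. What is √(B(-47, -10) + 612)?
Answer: 2*I*√599 ≈ 48.949*I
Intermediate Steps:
√(B(-47, -10) + 612) = √(64*(-47) + 612) = √(-3008 + 612) = √(-2396) = 2*I*√599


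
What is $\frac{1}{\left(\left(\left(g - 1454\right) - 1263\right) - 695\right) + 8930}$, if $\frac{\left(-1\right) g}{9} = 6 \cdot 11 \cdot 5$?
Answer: $\frac{1}{2548} \approx 0.00039246$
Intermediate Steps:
$g = -2970$ ($g = - 9 \cdot 6 \cdot 11 \cdot 5 = - 9 \cdot 66 \cdot 5 = \left(-9\right) 330 = -2970$)
$\frac{1}{\left(\left(\left(g - 1454\right) - 1263\right) - 695\right) + 8930} = \frac{1}{\left(\left(\left(-2970 - 1454\right) - 1263\right) - 695\right) + 8930} = \frac{1}{\left(\left(-4424 - 1263\right) - 695\right) + 8930} = \frac{1}{\left(-5687 - 695\right) + 8930} = \frac{1}{-6382 + 8930} = \frac{1}{2548}$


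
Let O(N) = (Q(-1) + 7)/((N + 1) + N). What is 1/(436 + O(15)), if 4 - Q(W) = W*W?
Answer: 31/13526 ≈ 0.0022919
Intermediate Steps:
Q(W) = 4 - W**2 (Q(W) = 4 - W*W = 4 - W**2)
O(N) = 10/(1 + 2*N) (O(N) = ((4 - 1*(-1)**2) + 7)/((N + 1) + N) = ((4 - 1*1) + 7)/((1 + N) + N) = ((4 - 1) + 7)/(1 + 2*N) = (3 + 7)/(1 + 2*N) = 10/(1 + 2*N))
1/(436 + O(15)) = 1/(436 + 10/(1 + 2*15)) = 1/(436 + 10/(1 + 30)) = 1/(436 + 10/31) = 1/(13526/31) = 31/13526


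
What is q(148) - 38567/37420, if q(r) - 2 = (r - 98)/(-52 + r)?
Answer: 669151/449040 ≈ 1.4902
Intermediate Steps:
q(r) = 2 + (-98 + r)/(-52 + r) (q(r) = 2 + (r - 98)/(-52 + r) = 2 + (-98 + r)/(-52 + r))
q(148) - 38567/37420 = (-202 + 3*148)/(-52 + 148) - 38567/37420 = (-202 + 444)/96 - 38567/37420 = (1/96)*242 - 1*38567/37420 = 121/48 - 38567/37420 = 669151/449040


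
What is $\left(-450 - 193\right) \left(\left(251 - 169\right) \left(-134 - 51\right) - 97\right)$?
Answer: $9816681$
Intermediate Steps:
$\left(-450 - 193\right) \left(\left(251 - 169\right) \left(-134 - 51\right) - 97\right) = - 643 \left(82 \left(-185\right) - 97\right) = - 643 \left(-15170 - 97\right) = \left(-643\right) \left(-15267\right) = 9816681$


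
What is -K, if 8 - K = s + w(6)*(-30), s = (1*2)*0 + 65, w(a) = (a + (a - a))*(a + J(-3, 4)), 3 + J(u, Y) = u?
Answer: 57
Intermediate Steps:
J(u, Y) = -3 + u
w(a) = a*(-6 + a) (w(a) = (a + (a - a))*(a + (-3 - 3)) = (a + 0)*(a - 6) = a*(-6 + a))
s = 65 (s = 2*0 + 65 = 0 + 65 = 65)
K = -57 (K = 8 - (65 + (6*(-6 + 6))*(-30)) = 8 - (65 + (6*0)*(-30)) = 8 - (65 + 0*(-30)) = 8 - (65 + 0) = 8 - 1*65 = 8 - 65 = -57)
-K = -1*(-57) = 57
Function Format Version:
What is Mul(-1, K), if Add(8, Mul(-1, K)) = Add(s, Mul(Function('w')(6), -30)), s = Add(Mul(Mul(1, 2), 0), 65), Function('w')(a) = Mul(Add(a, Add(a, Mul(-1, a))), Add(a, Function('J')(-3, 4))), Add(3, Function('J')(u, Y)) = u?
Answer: 57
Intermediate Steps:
Function('J')(u, Y) = Add(-3, u)
Function('w')(a) = Mul(a, Add(-6, a)) (Function('w')(a) = Mul(Add(a, Add(a, Mul(-1, a))), Add(a, Add(-3, -3))) = Mul(Add(a, 0), Add(a, -6)) = Mul(a, Add(-6, a)))
s = 65 (s = Add(Mul(2, 0), 65) = Add(0, 65) = 65)
K = -57 (K = Add(8, Mul(-1, Add(65, Mul(Mul(6, Add(-6, 6)), -30)))) = Add(8, Mul(-1, Add(65, Mul(Mul(6, 0), -30)))) = Add(8, Mul(-1, Add(65, Mul(0, -30)))) = Add(8, Mul(-1, Add(65, 0))) = Add(8, Mul(-1, 65)) = Add(8, -65) = -57)
Mul(-1, K) = Mul(-1, -57) = 57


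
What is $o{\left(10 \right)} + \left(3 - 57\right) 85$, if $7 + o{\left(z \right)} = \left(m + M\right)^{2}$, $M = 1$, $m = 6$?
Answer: $-4548$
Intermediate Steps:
$o{\left(z \right)} = 42$ ($o{\left(z \right)} = -7 + \left(6 + 1\right)^{2} = -7 + 7^{2} = -7 + 49 = 42$)
$o{\left(10 \right)} + \left(3 - 57\right) 85 = 42 + \left(3 - 57\right) 85 = 42 - 4590 = -4548$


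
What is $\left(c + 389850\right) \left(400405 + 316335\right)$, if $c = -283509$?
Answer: $76218848340$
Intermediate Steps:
$\left(c + 389850\right) \left(400405 + 316335\right) = \left(-283509 + 389850\right) \left(400405 + 316335\right) = 106341 \cdot 716740 = 76218848340$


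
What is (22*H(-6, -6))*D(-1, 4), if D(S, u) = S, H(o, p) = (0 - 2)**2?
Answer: -88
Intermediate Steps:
H(o, p) = 4 (H(o, p) = (-2)**2 = 4)
(22*H(-6, -6))*D(-1, 4) = (22*4)*(-1) = 88*(-1) = -88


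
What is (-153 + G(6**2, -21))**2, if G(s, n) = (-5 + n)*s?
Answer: 1185921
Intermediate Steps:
G(s, n) = s*(-5 + n)
(-153 + G(6**2, -21))**2 = (-153 + 6**2*(-5 - 21))**2 = (-153 + 36*(-26))**2 = (-153 - 936)**2 = (-1089)**2 = 1185921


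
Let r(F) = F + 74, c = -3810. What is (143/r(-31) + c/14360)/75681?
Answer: 188965/4673150388 ≈ 4.0436e-5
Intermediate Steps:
r(F) = 74 + F
(143/r(-31) + c/14360)/75681 = (143/(74 - 31) - 3810/14360)/75681 = (143/43 - 3810*1/14360)*(1/75681) = (143*(1/43) - 381/1436)*(1/75681) = (143/43 - 381/1436)*(1/75681) = (188965/61748)*(1/75681) = 188965/4673150388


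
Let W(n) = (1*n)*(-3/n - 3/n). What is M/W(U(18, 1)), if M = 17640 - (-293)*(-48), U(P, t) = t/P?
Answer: -596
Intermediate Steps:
W(n) = -6 (W(n) = n*(-6/n) = -6)
M = 3576 (M = 17640 - 1*14064 = 17640 - 14064 = 3576)
M/W(U(18, 1)) = 3576/(-6) = 3576*(-⅙) = -596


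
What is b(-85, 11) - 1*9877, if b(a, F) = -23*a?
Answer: -7922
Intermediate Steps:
b(-85, 11) - 1*9877 = -23*(-85) - 1*9877 = 1955 - 9877 = -7922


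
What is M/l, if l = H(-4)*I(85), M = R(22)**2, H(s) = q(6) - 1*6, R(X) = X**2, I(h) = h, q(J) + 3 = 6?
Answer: -234256/255 ≈ -918.65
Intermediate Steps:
q(J) = 3 (q(J) = -3 + 6 = 3)
H(s) = -3 (H(s) = 3 - 1*6 = 3 - 6 = -3)
M = 234256 (M = (22**2)**2 = 484**2 = 234256)
l = -255 (l = -3*85 = -255)
M/l = 234256/(-255) = 234256*(-1/255) = -234256/255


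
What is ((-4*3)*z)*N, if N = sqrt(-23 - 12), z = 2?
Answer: -24*I*sqrt(35) ≈ -141.99*I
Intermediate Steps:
N = I*sqrt(35) (N = sqrt(-35) = I*sqrt(35) ≈ 5.9161*I)
((-4*3)*z)*N = (-4*3*2)*(I*sqrt(35)) = (-12*2)*(I*sqrt(35)) = -24*I*sqrt(35)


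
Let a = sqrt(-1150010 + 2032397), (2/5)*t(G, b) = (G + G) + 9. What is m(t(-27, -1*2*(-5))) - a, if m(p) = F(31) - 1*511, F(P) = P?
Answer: -480 - 3*sqrt(98043) ≈ -1419.4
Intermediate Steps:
t(G, b) = 45/2 + 5*G (t(G, b) = 5*((G + G) + 9)/2 = 5*(2*G + 9)/2 = 5*(9 + 2*G)/2 = 45/2 + 5*G)
a = 3*sqrt(98043) (a = sqrt(882387) = 3*sqrt(98043) ≈ 939.35)
m(p) = -480 (m(p) = 31 - 1*511 = 31 - 511 = -480)
m(t(-27, -1*2*(-5))) - a = -480 - 3*sqrt(98043)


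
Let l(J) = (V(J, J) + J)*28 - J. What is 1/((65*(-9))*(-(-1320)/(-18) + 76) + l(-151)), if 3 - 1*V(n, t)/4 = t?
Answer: 1/11611 ≈ 8.6125e-5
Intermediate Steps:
V(n, t) = 12 - 4*t
l(J) = 336 - 85*J (l(J) = ((12 - 4*J) + J)*28 - J = (12 - 3*J)*28 - J = (336 - 84*J) - J = 336 - 85*J)
1/((65*(-9))*(-(-1320)/(-18) + 76) + l(-151)) = 1/((65*(-9))*(-(-1320)/(-18) + 76) + (336 - 85*(-151))) = 1/(-585*(-(-1320)*(-1)/18 + 76) + (336 + 12835)) = 1/(-585*(-15*44/9 + 76) + 13171) = 1/(-585*(-220/3 + 76) + 13171) = 1/(-585*8/3 + 13171) = 1/(-1560 + 13171) = 1/11611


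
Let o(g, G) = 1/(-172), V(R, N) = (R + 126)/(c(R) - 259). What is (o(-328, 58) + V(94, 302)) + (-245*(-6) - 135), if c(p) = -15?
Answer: 31438883/23564 ≈ 1334.2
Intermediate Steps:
V(R, N) = -63/137 - R/274 (V(R, N) = (R + 126)/(-15 - 259) = (126 + R)/(-274) = (126 + R)*(-1/274) = -63/137 - R/274)
o(g, G) = -1/172
(o(-328, 58) + V(94, 302)) + (-245*(-6) - 135) = (-1/172 + (-63/137 - 1/274*94)) + (-245*(-6) - 135) = (-1/172 + (-63/137 - 47/137)) + (1470 - 135) = (-1/172 - 110/137) + 1335 = -19057/23564 + 1335 = 31438883/23564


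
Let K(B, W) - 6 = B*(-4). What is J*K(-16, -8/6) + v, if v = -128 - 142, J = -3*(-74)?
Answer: 15270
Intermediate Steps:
J = 222
v = -270
K(B, W) = 6 - 4*B (K(B, W) = 6 + B*(-4) = 6 - 4*B)
J*K(-16, -8/6) + v = 222*(6 - 4*(-16)) - 270 = 222*(6 + 64) - 270 = 222*70 - 270 = 15540 - 270 = 15270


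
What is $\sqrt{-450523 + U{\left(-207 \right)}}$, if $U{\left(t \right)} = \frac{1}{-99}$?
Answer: $\frac{i \sqrt{490619558}}{33} \approx 671.21 i$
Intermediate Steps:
$U{\left(t \right)} = - \frac{1}{99}$
$\sqrt{-450523 + U{\left(-207 \right)}} = \sqrt{-450523 - \frac{1}{99}} = \sqrt{- \frac{44601778}{99}} = \frac{i \sqrt{490619558}}{33}$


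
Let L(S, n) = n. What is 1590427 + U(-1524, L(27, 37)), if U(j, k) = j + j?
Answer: 1587379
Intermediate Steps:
U(j, k) = 2*j
1590427 + U(-1524, L(27, 37)) = 1590427 + 2*(-1524) = 1590427 - 3048 = 1587379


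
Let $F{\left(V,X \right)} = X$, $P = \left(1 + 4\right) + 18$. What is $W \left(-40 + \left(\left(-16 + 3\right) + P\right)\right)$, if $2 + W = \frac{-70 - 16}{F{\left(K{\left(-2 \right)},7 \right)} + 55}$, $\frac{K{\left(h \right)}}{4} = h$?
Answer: $\frac{3150}{31} \approx 101.61$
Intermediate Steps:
$K{\left(h \right)} = 4 h$
$P = 23$ ($P = 5 + 18 = 23$)
$W = - \frac{105}{31}$ ($W = -2 + \frac{-70 - 16}{7 + 55} = -2 - \frac{86}{62} = -2 - \frac{43}{31} = - \frac{105}{31} \approx -3.3871$)
$W \left(-40 + \left(\left(-16 + 3\right) + P\right)\right) = - \frac{105 \left(-40 + \left(\left(-16 + 3\right) + 23\right)\right)}{31} = - \frac{105 \left(-40 + \left(-13 + 23\right)\right)}{31} = - \frac{105 \left(-40 + 10\right)}{31} = \left(- \frac{105}{31}\right) \left(-30\right) = \frac{3150}{31}$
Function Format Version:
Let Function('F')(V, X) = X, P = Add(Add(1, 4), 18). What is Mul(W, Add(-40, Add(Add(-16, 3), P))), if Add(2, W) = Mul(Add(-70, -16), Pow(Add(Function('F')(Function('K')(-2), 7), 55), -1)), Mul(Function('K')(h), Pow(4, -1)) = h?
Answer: Rational(3150, 31) ≈ 101.61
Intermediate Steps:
Function('K')(h) = Mul(4, h)
P = 23 (P = Add(5, 18) = 23)
W = Rational(-105, 31) (W = Add(-2, Mul(Add(-70, -16), Pow(Add(7, 55), -1))) = Add(-2, Mul(-86, Pow(62, -1))) = Add(-2, Mul(-86, Rational(1, 62))) = Add(-2, Rational(-43, 31)) = Rational(-105, 31) ≈ -3.3871)
Mul(W, Add(-40, Add(Add(-16, 3), P))) = Mul(Rational(-105, 31), Add(-40, Add(Add(-16, 3), 23))) = Mul(Rational(-105, 31), Add(-40, Add(-13, 23))) = Mul(Rational(-105, 31), Add(-40, 10)) = Mul(Rational(-105, 31), -30) = Rational(3150, 31)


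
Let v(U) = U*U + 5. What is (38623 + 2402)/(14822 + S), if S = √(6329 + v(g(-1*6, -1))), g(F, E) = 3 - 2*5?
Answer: 608072550/219685301 - 41025*√6383/219685301 ≈ 2.7530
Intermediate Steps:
g(F, E) = -7 (g(F, E) = 3 - 10 = -7)
v(U) = 5 + U² (v(U) = U² + 5 = 5 + U²)
S = √6383 (S = √(6329 + (5 + (-7)²)) = √(6329 + (5 + 49)) = √(6329 + 54) = √6383 ≈ 79.894)
(38623 + 2402)/(14822 + S) = (38623 + 2402)/(14822 + √6383) = 41025/(14822 + √6383)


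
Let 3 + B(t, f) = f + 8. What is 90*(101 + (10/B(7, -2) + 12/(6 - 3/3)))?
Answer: 9606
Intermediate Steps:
B(t, f) = 5 + f (B(t, f) = -3 + (f + 8) = -3 + (8 + f) = 5 + f)
90*(101 + (10/B(7, -2) + 12/(6 - 3/3))) = 90*(101 + (10/(5 - 2) + 12/(6 - 3/3))) = 90*(101 + (10/3 + 12/(6 - 3*1/3))) = 90*(101 + (10*(1/3) + 12/(6 - 1))) = 90*(101 + (10/3 + 12/5)) = 90*(101 + 86/15) = 90*(1601/15) = 9606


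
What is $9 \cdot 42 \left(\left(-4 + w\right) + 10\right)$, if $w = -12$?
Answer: $-2268$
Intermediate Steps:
$9 \cdot 42 \left(\left(-4 + w\right) + 10\right) = 9 \cdot 42 \left(\left(-4 - 12\right) + 10\right) = 378 \left(-16 + 10\right) = 378 \left(-6\right) = -2268$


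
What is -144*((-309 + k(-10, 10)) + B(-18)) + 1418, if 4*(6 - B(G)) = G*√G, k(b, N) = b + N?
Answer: 45050 - 1944*I*√2 ≈ 45050.0 - 2749.2*I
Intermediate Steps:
k(b, N) = N + b
B(G) = 6 - G^(3/2)/4 (B(G) = 6 - G*√G/4 = 6 - G^(3/2)/4)
-144*((-309 + k(-10, 10)) + B(-18)) + 1418 = -144*((-309 + (10 - 10)) + (6 - (-27)*I*√2/2)) + 1418 = -144*((-309 + 0) + (6 - (-27)*I*√2/2)) + 1418 = -144*(-309 + (6 + 27*I*√2/2)) + 1418 = -144*(-303 + 27*I*√2/2) + 1418 = (43632 - 1944*I*√2) + 1418 = 45050 - 1944*I*√2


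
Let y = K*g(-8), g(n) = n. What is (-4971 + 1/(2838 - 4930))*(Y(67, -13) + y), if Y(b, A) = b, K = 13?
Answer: 384775321/2092 ≈ 1.8393e+5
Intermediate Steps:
y = -104 (y = 13*(-8) = -104)
(-4971 + 1/(2838 - 4930))*(Y(67, -13) + y) = (-4971 + 1/(2838 - 4930))*(67 - 104) = (-4971 + 1/(-2092))*(-37) = (-4971 - 1/2092)*(-37) = -10399333/2092*(-37) = 384775321/2092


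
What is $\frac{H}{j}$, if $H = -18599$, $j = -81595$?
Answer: $\frac{18599}{81595} \approx 0.22794$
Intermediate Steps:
$\frac{H}{j} = - \frac{18599}{-81595} = \left(-18599\right) \left(- \frac{1}{81595}\right) = \frac{18599}{81595}$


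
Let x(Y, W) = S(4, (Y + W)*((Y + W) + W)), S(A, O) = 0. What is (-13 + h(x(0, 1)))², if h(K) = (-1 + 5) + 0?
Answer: 81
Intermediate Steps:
x(Y, W) = 0
h(K) = 4 (h(K) = 4 + 0 = 4)
(-13 + h(x(0, 1)))² = (-13 + 4)² = (-9)² = 81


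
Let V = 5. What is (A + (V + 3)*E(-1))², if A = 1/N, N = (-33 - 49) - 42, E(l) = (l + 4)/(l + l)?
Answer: 2217121/15376 ≈ 144.19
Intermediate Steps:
E(l) = (4 + l)/(2*l) (E(l) = (4 + l)/((2*l)) = (4 + l)*(1/(2*l)) = (4 + l)/(2*l))
N = -124 (N = -82 - 42 = -124)
A = -1/124 (A = 1/(-124) = -1/124 ≈ -0.0080645)
(A + (V + 3)*E(-1))² = (-1/124 + (5 + 3)*((½)*(4 - 1)/(-1)))² = (-1/124 + 8*((½)*(-1)*3))² = (-1/124 + 8*(-3/2))² = (-1/124 - 12)² = (-1489/124)² = 2217121/15376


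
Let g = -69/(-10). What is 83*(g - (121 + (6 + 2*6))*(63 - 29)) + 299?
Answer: -3913863/10 ≈ -3.9139e+5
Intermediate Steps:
g = 69/10 (g = -69*(-⅒) = 69/10 ≈ 6.9000)
83*(g - (121 + (6 + 2*6))*(63 - 29)) + 299 = 83*(69/10 - (121 + (6 + 2*6))*(63 - 29)) + 299 = 83*(69/10 - (121 + (6 + 12))*34) + 299 = 83*(69/10 - (121 + 18)*34) + 299 = 83*(69/10 - 139*34) + 299 = 83*(69/10 - 1*4726) + 299 = 83*(69/10 - 4726) + 299 = 83*(-47191/10) + 299 = -3916853/10 + 299 = -3913863/10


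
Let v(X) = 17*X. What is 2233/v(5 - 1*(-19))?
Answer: 2233/408 ≈ 5.4730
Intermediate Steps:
2233/v(5 - 1*(-19)) = 2233/((17*(5 - 1*(-19)))) = 2233/((17*(5 + 19))) = 2233/((17*24)) = 2233/408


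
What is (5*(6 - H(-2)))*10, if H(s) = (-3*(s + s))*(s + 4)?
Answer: -900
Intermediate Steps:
H(s) = -6*s*(4 + s) (H(s) = (-6*s)*(4 + s) = -6*s*(4 + s))
(5*(6 - H(-2)))*10 = (5*(6 - (-6)*(-2)*(4 - 2)))*10 = (5*(6 - (-6)*(-2)*2))*10 = (5*(6 - 1*24))*10 = (5*(6 - 24))*10 = (5*(-18))*10 = -90*10 = -900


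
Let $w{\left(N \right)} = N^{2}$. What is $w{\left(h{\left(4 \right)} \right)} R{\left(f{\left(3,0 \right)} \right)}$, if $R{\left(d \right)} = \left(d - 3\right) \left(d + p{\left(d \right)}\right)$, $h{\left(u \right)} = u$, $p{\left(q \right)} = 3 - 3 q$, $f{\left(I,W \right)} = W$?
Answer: $-144$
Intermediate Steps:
$R{\left(d \right)} = \left(-3 + d\right) \left(3 - 2 d\right)$ ($R{\left(d \right)} = \left(d - 3\right) \left(d - \left(-3 + 3 d\right)\right) = \left(-3 + d\right) \left(3 - 2 d\right)$)
$w{\left(h{\left(4 \right)} \right)} R{\left(f{\left(3,0 \right)} \right)} = 4^{2} \left(-9 - 2 \cdot 0^{2} + 9 \cdot 0\right) = 16 \left(-9 - 0 + 0\right) = 16 \left(-9 + 0 + 0\right) = 16 \left(-9\right) = -144$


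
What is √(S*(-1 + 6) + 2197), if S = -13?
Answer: 2*√533 ≈ 46.174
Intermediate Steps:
√(S*(-1 + 6) + 2197) = √(-13*(-1 + 6) + 2197) = √(-13*5 + 2197) = √(-65 + 2197) = √2132 = 2*√533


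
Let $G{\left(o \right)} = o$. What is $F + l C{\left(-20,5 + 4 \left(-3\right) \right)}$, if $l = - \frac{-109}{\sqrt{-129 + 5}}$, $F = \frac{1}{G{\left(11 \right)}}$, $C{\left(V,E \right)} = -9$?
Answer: $\frac{1}{11} + \frac{981 i \sqrt{31}}{62} \approx 0.090909 + 88.096 i$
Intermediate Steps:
$F = \frac{1}{11} \approx 0.090909$
$l = - \frac{109 i \sqrt{31}}{62}$ ($l = - \frac{-109}{\sqrt{-124}} = - \frac{-109}{2 i \sqrt{31}} = - \left(-109\right) \left(- \frac{i \sqrt{31}}{62}\right) = - \frac{109 i \sqrt{31}}{62} \approx - 9.7885 i$)
$F + l C{\left(-20,5 + 4 \left(-3\right) \right)} = \frac{1}{11} + - \frac{109 i \sqrt{31}}{62} \left(-9\right) = \frac{1}{11} + \frac{981 i \sqrt{31}}{62}$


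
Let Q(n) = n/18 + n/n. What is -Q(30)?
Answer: -8/3 ≈ -2.6667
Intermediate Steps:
Q(n) = 1 + n/18 (Q(n) = n*(1/18) + 1 = n/18 + 1 = 1 + n/18)
-Q(30) = -(1 + (1/18)*30) = -(1 + 5/3) = -1*8/3 = -8/3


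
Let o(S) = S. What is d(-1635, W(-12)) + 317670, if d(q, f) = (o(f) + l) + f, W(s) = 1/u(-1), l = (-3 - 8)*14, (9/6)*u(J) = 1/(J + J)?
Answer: 317510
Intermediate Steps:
u(J) = 1/(3*J) (u(J) = 2/(3*(J + J)) = 2/(3*((2*J))) = 2*(1/(2*J))/3 = 1/(3*J))
l = -154 (l = -11*14 = -154)
W(s) = -3 (W(s) = 1/((⅓)/(-1)) = 1/((⅓)*(-1)) = 1/(-⅓) = -3)
d(q, f) = -154 + 2*f (d(q, f) = (f - 154) + f = (-154 + f) + f = -154 + 2*f)
d(-1635, W(-12)) + 317670 = (-154 + 2*(-3)) + 317670 = (-154 - 6) + 317670 = -160 + 317670 = 317510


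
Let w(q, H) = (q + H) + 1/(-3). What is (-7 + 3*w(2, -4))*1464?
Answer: -20496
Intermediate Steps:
w(q, H) = -⅓ + H + q (w(q, H) = (H + q) + 1*(-⅓) = (H + q) - ⅓ = -⅓ + H + q)
(-7 + 3*w(2, -4))*1464 = (-7 + 3*(-⅓ - 4 + 2))*1464 = (-7 + 3*(-7/3))*1464 = (-7 - 7)*1464 = -14*1464 = -20496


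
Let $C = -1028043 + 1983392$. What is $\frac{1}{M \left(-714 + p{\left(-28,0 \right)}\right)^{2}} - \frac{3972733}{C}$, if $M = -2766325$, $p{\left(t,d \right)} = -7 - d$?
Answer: $- \frac{336057960647645622}{80814048325602025} \approx -4.1584$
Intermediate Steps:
$C = 955349$
$\frac{1}{M \left(-714 + p{\left(-28,0 \right)}\right)^{2}} - \frac{3972733}{C} = \frac{1}{\left(-2766325\right) \left(-714 - 7\right)^{2}} - \frac{3972733}{955349} = - \frac{1}{2766325 \left(-714 + \left(-7 + 0\right)\right)^{2}} - \frac{3972733}{955349} = - \frac{1}{2766325 \left(-714 - 7\right)^{2}} - \frac{3972733}{955349} = - \frac{1}{2766325 \left(-721\right)^{2}} - \frac{3972733}{955349} = - \frac{1}{2766325 \cdot 519841} - \frac{3972733}{955349} = \left(- \frac{1}{2766325}\right) \frac{1}{519841} - \frac{3972733}{955349} = - \frac{1}{1438049154325} - \frac{3972733}{955349} = - \frac{336057960647645622}{80814048325602025}$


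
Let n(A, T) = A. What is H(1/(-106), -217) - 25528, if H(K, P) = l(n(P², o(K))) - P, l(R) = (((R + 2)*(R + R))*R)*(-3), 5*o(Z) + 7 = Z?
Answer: -626510131908177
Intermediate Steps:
o(Z) = -7/5 + Z/5
l(R) = -6*R²*(2 + R) (l(R) = (((2 + R)*(2*R))*R)*(-3) = ((2*R*(2 + R))*R)*(-3) = (2*R²*(2 + R))*(-3) = -6*R²*(2 + R))
H(K, P) = -P + 6*P⁴*(-2 - P²) (H(K, P) = 6*(P²)²*(-2 - P²) - P = 6*P⁴*(-2 - P²) - P = -P + 6*P⁴*(-2 - P²))
H(1/(-106), -217) - 25528 = (-1*(-217) - 12*(-217)⁴ - 6*(-217)⁶) - 25528 = (217 - 12*2217373921 - 6*104413920565969) - 25528 = (217 - 26608487052 - 626483523395814) - 25528 = -626510131882649 - 25528 = -626510131908177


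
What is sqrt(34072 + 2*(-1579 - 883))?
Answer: 2*sqrt(7287) ≈ 170.73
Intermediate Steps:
sqrt(34072 + 2*(-1579 - 883)) = sqrt(34072 + 2*(-2462)) = sqrt(34072 - 4924) = sqrt(29148) = 2*sqrt(7287)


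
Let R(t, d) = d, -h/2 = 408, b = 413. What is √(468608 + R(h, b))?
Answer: √469021 ≈ 684.85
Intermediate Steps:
h = -816 (h = -2*408 = -816)
√(468608 + R(h, b)) = √(468608 + 413) = √469021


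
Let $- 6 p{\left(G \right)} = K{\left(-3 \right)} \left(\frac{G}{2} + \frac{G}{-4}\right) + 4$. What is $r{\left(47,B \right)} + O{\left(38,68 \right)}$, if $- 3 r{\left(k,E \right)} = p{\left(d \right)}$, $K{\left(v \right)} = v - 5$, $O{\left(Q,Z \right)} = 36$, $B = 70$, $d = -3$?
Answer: $\frac{329}{9} \approx 36.556$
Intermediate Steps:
$K{\left(v \right)} = -5 + v$
$p{\left(G \right)} = - \frac{2}{3} + \frac{G}{3}$ ($p{\left(G \right)} = - \frac{\left(-5 - 3\right) \left(\frac{G}{2} + \frac{G}{-4}\right) + 4}{6} = - \frac{- 8 \left(G \frac{1}{2} + G \left(- \frac{1}{4}\right)\right) + 4}{6} = - \frac{- 8 \left(\frac{G}{2} - \frac{G}{4}\right) + 4}{6} = - \frac{- 8 \frac{G}{4} + 4}{6} = - \frac{- 2 G + 4}{6} = - \frac{4 - 2 G}{6} = - \frac{2}{3} + \frac{G}{3}$)
$r{\left(k,E \right)} = \frac{5}{9}$ ($r{\left(k,E \right)} = - \frac{- \frac{2}{3} + \frac{1}{3} \left(-3\right)}{3} = - \frac{- \frac{2}{3} - 1}{3} = \left(- \frac{1}{3}\right) \left(- \frac{5}{3}\right) = \frac{5}{9}$)
$r{\left(47,B \right)} + O{\left(38,68 \right)} = \frac{5}{9} + 36 = \frac{329}{9}$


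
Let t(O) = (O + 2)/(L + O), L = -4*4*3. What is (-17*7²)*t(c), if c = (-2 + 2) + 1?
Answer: 2499/47 ≈ 53.170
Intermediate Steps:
L = -48 (L = -16*3 = -48)
c = 1 (c = 0 + 1 = 1)
t(O) = (2 + O)/(-48 + O) (t(O) = (O + 2)/(-48 + O) = (2 + O)/(-48 + O))
(-17*7²)*t(c) = (-17*7²)*((2 + 1)/(-48 + 1)) = (-17*49)*(3/(-47)) = -(-833)*3/47 = -833*(-3/47) = 2499/47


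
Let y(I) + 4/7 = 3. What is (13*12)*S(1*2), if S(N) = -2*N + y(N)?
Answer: -1716/7 ≈ -245.14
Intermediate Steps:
y(I) = 17/7 (y(I) = -4/7 + 3 = 17/7)
S(N) = 17/7 - 2*N (S(N) = -2*N + 17/7 = 17/7 - 2*N)
(13*12)*S(1*2) = (13*12)*(17/7 - 2*2) = 156*(17/7 - 2*2) = 156*(17/7 - 4) = 156*(-11/7) = -1716/7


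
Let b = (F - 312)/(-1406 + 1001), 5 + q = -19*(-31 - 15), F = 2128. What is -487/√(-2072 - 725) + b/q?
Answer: -1816/351945 + 487*I*√2797/2797 ≈ -0.0051599 + 9.2084*I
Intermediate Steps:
q = 869 (q = -5 - 19*(-31 - 15) = -5 - 19*(-46) = -5 + 874 = 869)
b = -1816/405 (b = (2128 - 312)/(-1406 + 1001) = 1816/(-405) = 1816*(-1/405) = -1816/405 ≈ -4.4839)
-487/√(-2072 - 725) + b/q = -487/√(-2072 - 725) - 1816/405/869 = -487*(-I*√2797/2797) - 1816/405*1/869 = -487*(-I*√2797/2797) - 1816/351945 = -(-487)*I*√2797/2797 - 1816/351945 = 487*I*√2797/2797 - 1816/351945 = -1816/351945 + 487*I*√2797/2797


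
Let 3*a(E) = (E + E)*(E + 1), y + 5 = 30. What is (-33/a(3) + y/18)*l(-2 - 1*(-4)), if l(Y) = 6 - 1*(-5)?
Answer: -2167/72 ≈ -30.097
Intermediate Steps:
y = 25 (y = -5 + 30 = 25)
a(E) = 2*E*(1 + E)/3 (a(E) = ((E + E)*(E + 1))/3 = ((2*E)*(1 + E))/3 = (2*E*(1 + E))/3 = 2*E*(1 + E)/3)
l(Y) = 11 (l(Y) = 6 + 5 = 11)
(-33/a(3) + y/18)*l(-2 - 1*(-4)) = (-33*1/(2*(1 + 3)) + 25/18)*11 = (-33/((⅔)*3*4) + 25*(1/18))*11 = (-33/8 + 25/18)*11 = -197/72*11 = -2167/72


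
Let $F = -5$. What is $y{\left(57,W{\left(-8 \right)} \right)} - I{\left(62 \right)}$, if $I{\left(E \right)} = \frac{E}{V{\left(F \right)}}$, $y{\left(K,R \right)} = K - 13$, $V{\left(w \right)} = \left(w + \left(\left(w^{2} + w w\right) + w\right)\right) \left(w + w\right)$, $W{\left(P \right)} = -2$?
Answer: $\frac{8831}{200} \approx 44.155$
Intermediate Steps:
$V{\left(w \right)} = 2 w \left(2 w + 2 w^{2}\right)$ ($V{\left(w \right)} = \left(w + \left(\left(w^{2} + w^{2}\right) + w\right)\right) 2 w = \left(w + \left(2 w^{2} + w\right)\right) 2 w = \left(w + \left(w + 2 w^{2}\right)\right) 2 w = \left(2 w + 2 w^{2}\right) 2 w = 2 w \left(2 w + 2 w^{2}\right)$)
$y{\left(K,R \right)} = -13 + K$
$I{\left(E \right)} = - \frac{E}{400}$ ($I{\left(E \right)} = \frac{E}{4 \left(-5\right)^{2} \left(1 - 5\right)} = \frac{E}{4 \cdot 25 \left(-4\right)} = \frac{E}{-400} = E \left(- \frac{1}{400}\right) = - \frac{E}{400}$)
$y{\left(57,W{\left(-8 \right)} \right)} - I{\left(62 \right)} = \left(-13 + 57\right) - \left(- \frac{1}{400}\right) 62 = 44 - - \frac{31}{200} = 44 + \frac{31}{200} = \frac{8831}{200}$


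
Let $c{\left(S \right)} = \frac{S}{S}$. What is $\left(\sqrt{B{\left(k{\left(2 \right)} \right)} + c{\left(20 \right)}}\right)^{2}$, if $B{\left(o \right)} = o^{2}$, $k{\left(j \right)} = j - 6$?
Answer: $17$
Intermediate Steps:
$c{\left(S \right)} = 1$
$k{\left(j \right)} = -6 + j$ ($k{\left(j \right)} = j - 6 = -6 + j$)
$\left(\sqrt{B{\left(k{\left(2 \right)} \right)} + c{\left(20 \right)}}\right)^{2} = \left(\sqrt{\left(-6 + 2\right)^{2} + 1}\right)^{2} = \left(\sqrt{\left(-4\right)^{2} + 1}\right)^{2} = \left(\sqrt{16 + 1}\right)^{2} = \left(\sqrt{17}\right)^{2} = 17$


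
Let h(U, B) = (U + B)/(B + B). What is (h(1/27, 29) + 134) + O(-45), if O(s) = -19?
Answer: 90437/783 ≈ 115.50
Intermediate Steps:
h(U, B) = (B + U)/(2*B) (h(U, B) = (B + U)/((2*B)) = (B + U)*(1/(2*B)) = (B + U)/(2*B))
(h(1/27, 29) + 134) + O(-45) = ((½)*(29 + 1/27)/29 + 134) - 19 = ((½)*(1/29)*(29 + 1/27) + 134) - 19 = ((½)*(1/29)*(784/27) + 134) - 19 = (392/783 + 134) - 19 = 105314/783 - 19 = 90437/783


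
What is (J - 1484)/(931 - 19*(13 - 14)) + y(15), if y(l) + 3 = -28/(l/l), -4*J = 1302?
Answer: -62519/1900 ≈ -32.905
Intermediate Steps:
J = -651/2 (J = -¼*1302 = -651/2 ≈ -325.50)
y(l) = -31 (y(l) = -3 - 28/(l/l) = -3 - 28/1 = -3 - 28*1 = -3 - 28 = -31)
(J - 1484)/(931 - 19*(13 - 14)) + y(15) = (-651/2 - 1484)/(931 - 19*(13 - 14)) - 31 = -3619/(2*(931 - 19*(-1))) - 31 = -3619/(2*(931 + 19)) - 31 = -3619/2/950 - 31 = -3619/2*1/950 - 31 = -3619/1900 - 31 = -62519/1900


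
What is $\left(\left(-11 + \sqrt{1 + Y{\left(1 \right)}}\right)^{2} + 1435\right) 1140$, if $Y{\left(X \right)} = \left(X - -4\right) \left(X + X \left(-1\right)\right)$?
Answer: $1749900$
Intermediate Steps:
$Y{\left(X \right)} = 0$ ($Y{\left(X \right)} = \left(X + 4\right) \left(X - X\right) = \left(4 + X\right) 0 = 0$)
$\left(\left(-11 + \sqrt{1 + Y{\left(1 \right)}}\right)^{2} + 1435\right) 1140 = \left(\left(-11 + \sqrt{1 + 0}\right)^{2} + 1435\right) 1140 = \left(\left(-11 + \sqrt{1}\right)^{2} + 1435\right) 1140 = \left(\left(-11 + 1\right)^{2} + 1435\right) 1140 = \left(\left(-10\right)^{2} + 1435\right) 1140 = \left(100 + 1435\right) 1140 = 1535 \cdot 1140 = 1749900$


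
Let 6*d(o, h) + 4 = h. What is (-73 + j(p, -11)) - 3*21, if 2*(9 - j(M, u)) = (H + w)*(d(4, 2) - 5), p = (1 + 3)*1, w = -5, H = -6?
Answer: -469/3 ≈ -156.33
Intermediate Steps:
d(o, h) = -⅔ + h/6
p = 4 (p = 4*1 = 4)
j(M, u) = -61/3 (j(M, u) = 9 - (-6 - 5)*((-⅔ + (⅙)*2) - 5)/2 = 9 - (-11)*((-⅔ + ⅓) - 5)/2 = 9 - (-11)*(-⅓ - 5)/2 = 9 - (-11)*(-16)/(2*3) = 9 - ½*176/3 = 9 - 88/3 = -61/3)
(-73 + j(p, -11)) - 3*21 = (-73 - 61/3) - 3*21 = -280/3 - 63 = -469/3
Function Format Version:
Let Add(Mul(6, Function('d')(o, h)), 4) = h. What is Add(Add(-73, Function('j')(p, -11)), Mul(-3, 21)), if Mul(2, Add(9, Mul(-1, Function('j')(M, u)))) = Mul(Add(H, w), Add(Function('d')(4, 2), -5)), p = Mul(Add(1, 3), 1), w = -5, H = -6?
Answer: Rational(-469, 3) ≈ -156.33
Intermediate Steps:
Function('d')(o, h) = Add(Rational(-2, 3), Mul(Rational(1, 6), h))
p = 4 (p = Mul(4, 1) = 4)
Function('j')(M, u) = Rational(-61, 3) (Function('j')(M, u) = Add(9, Mul(Rational(-1, 2), Mul(Add(-6, -5), Add(Add(Rational(-2, 3), Mul(Rational(1, 6), 2)), -5)))) = Add(9, Mul(Rational(-1, 2), Mul(-11, Add(Add(Rational(-2, 3), Rational(1, 3)), -5)))) = Add(9, Mul(Rational(-1, 2), Mul(-11, Add(Rational(-1, 3), -5)))) = Add(9, Mul(Rational(-1, 2), Mul(-11, Rational(-16, 3)))) = Add(9, Mul(Rational(-1, 2), Rational(176, 3))) = Add(9, Rational(-88, 3)) = Rational(-61, 3))
Add(Add(-73, Function('j')(p, -11)), Mul(-3, 21)) = Add(Add(-73, Rational(-61, 3)), Mul(-3, 21)) = Add(Rational(-280, 3), -63) = Rational(-469, 3)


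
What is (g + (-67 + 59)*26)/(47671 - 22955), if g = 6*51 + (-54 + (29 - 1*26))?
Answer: 47/24716 ≈ 0.0019016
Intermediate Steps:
g = 255 (g = 306 + (-54 + (29 - 26)) = 306 + (-54 + 3) = 306 - 51 = 255)
(g + (-67 + 59)*26)/(47671 - 22955) = (255 + (-67 + 59)*26)/(47671 - 22955) = (255 - 8*26)/24716 = (255 - 208)*(1/24716) = 47*(1/24716) = 47/24716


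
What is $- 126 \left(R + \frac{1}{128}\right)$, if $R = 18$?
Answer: $- \frac{145215}{64} \approx -2269.0$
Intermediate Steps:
$- 126 \left(R + \frac{1}{128}\right) = - 126 \left(18 + \frac{1}{128}\right) = \left(-126\right) \frac{2305}{128} = - \frac{145215}{64}$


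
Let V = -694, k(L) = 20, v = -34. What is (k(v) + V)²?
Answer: 454276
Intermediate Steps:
(k(v) + V)² = (20 - 694)² = (-674)² = 454276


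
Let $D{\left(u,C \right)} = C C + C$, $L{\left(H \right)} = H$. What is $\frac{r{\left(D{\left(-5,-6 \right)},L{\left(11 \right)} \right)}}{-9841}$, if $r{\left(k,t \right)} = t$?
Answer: $- \frac{11}{9841} \approx -0.0011178$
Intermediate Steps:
$D{\left(u,C \right)} = C + C^{2}$ ($D{\left(u,C \right)} = C^{2} + C = C + C^{2}$)
$\frac{r{\left(D{\left(-5,-6 \right)},L{\left(11 \right)} \right)}}{-9841} = \frac{11}{-9841} = 11 \left(- \frac{1}{9841}\right) = - \frac{11}{9841}$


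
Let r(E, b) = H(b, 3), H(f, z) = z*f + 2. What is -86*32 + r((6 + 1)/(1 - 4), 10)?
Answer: -2720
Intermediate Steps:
H(f, z) = 2 + f*z (H(f, z) = f*z + 2 = 2 + f*z)
r(E, b) = 2 + 3*b (r(E, b) = 2 + b*3 = 2 + 3*b)
-86*32 + r((6 + 1)/(1 - 4), 10) = -86*32 + (2 + 3*10) = -2752 + (2 + 30) = -2752 + 32 = -2720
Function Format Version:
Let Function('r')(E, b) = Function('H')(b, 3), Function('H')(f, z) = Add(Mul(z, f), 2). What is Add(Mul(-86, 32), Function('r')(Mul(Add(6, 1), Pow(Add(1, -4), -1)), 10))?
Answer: -2720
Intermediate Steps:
Function('H')(f, z) = Add(2, Mul(f, z)) (Function('H')(f, z) = Add(Mul(f, z), 2) = Add(2, Mul(f, z)))
Function('r')(E, b) = Add(2, Mul(3, b)) (Function('r')(E, b) = Add(2, Mul(b, 3)) = Add(2, Mul(3, b)))
Add(Mul(-86, 32), Function('r')(Mul(Add(6, 1), Pow(Add(1, -4), -1)), 10)) = Add(Mul(-86, 32), Add(2, Mul(3, 10))) = Add(-2752, Add(2, 30)) = Add(-2752, 32) = -2720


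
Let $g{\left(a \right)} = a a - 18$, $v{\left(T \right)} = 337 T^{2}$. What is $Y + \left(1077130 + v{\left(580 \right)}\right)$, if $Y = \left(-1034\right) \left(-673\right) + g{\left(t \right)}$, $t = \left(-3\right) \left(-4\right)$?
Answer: $115139938$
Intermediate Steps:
$t = 12$
$g{\left(a \right)} = -18 + a^{2}$ ($g{\left(a \right)} = a^{2} - 18 = -18 + a^{2}$)
$Y = 696008$ ($Y = \left(-1034\right) \left(-673\right) - \left(18 - 12^{2}\right) = 695882 + \left(-18 + 144\right) = 695882 + 126 = 696008$)
$Y + \left(1077130 + v{\left(580 \right)}\right) = 696008 + \left(1077130 + 337 \cdot 580^{2}\right) = 696008 + \left(1077130 + 337 \cdot 336400\right) = 696008 + \left(1077130 + 113366800\right) = 696008 + 114443930 = 115139938$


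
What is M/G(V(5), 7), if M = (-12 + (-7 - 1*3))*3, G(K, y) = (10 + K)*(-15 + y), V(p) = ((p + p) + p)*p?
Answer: 33/340 ≈ 0.097059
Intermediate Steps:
V(p) = 3*p**2 (V(p) = (2*p + p)*p = (3*p)*p = 3*p**2)
G(K, y) = (-15 + y)*(10 + K)
M = -66 (M = (-12 + (-7 - 3))*3 = (-12 - 10)*3 = -22*3 = -66)
M/G(V(5), 7) = -66/(-150 - 45*5**2 + 10*7 + (3*5**2)*7) = -66/(-150 - 45*25 + 70 + (3*25)*7) = -66/(-150 - 15*75 + 70 + 75*7) = -66/(-150 - 1125 + 70 + 525) = -66/(-680) = -66*(-1/680) = 33/340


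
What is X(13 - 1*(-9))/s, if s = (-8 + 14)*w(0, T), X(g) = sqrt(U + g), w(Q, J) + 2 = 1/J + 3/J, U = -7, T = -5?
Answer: -5*sqrt(15)/84 ≈ -0.23053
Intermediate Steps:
w(Q, J) = -2 + 4/J (w(Q, J) = -2 + (1/J + 3/J) = -2 + 4/J)
X(g) = sqrt(-7 + g)
s = -84/5 (s = (-8 + 14)*(-2 + 4/(-5)) = 6*(-2 + 4*(-1/5)) = 6*(-2 - 4/5) = 6*(-14/5) = -84/5 ≈ -16.800)
X(13 - 1*(-9))/s = sqrt(-7 + (13 - 1*(-9)))/(-84/5) = sqrt(-7 + (13 + 9))*(-5/84) = sqrt(-7 + 22)*(-5/84) = sqrt(15)*(-5/84) = -5*sqrt(15)/84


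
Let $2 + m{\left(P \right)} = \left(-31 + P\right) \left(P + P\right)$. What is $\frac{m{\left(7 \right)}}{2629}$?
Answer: $- \frac{338}{2629} \approx -0.12857$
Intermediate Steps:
$m{\left(P \right)} = -2 + 2 P \left(-31 + P\right)$ ($m{\left(P \right)} = -2 + \left(-31 + P\right) \left(P + P\right) = -2 + \left(-31 + P\right) 2 P = -2 + 2 P \left(-31 + P\right)$)
$\frac{m{\left(7 \right)}}{2629} = \frac{-2 - 434 + 2 \cdot 7^{2}}{2629} = \left(-2 - 434 + 2 \cdot 49\right) \frac{1}{2629} = \left(-2 - 434 + 98\right) \frac{1}{2629} = \left(-338\right) \frac{1}{2629} = - \frac{338}{2629}$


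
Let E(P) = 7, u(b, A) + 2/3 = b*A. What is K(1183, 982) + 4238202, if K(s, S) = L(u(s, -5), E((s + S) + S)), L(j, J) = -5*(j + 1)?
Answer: 12803326/3 ≈ 4.2678e+6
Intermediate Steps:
u(b, A) = -2/3 + A*b (u(b, A) = -2/3 + b*A = -2/3 + A*b)
L(j, J) = -5 - 5*j (L(j, J) = -5*(1 + j) = -5 - 5*j)
K(s, S) = -5/3 + 25*s (K(s, S) = -5 - 5*(-2/3 - 5*s) = -5 + (10/3 + 25*s) = -5/3 + 25*s)
K(1183, 982) + 4238202 = (-5/3 + 25*1183) + 4238202 = (-5/3 + 29575) + 4238202 = 88720/3 + 4238202 = 12803326/3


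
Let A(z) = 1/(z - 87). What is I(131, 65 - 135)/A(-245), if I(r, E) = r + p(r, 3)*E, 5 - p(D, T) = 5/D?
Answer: 9408548/131 ≈ 71821.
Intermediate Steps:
p(D, T) = 5 - 5/D
I(r, E) = r + E*(5 - 5/r) (I(r, E) = r + (5 - 5/r)*E = r + E*(5 - 5/r))
A(z) = 1/(-87 + z)
I(131, 65 - 135)/A(-245) = (131 + 5*(65 - 135) - 5*(65 - 135)/131)/(1/(-87 - 245)) = (131 + 5*(-70) - 5*(-70)*1/131)/(1/(-332)) = (131 - 350 + 350/131)/(-1/332) = -28339/131*(-332) = 9408548/131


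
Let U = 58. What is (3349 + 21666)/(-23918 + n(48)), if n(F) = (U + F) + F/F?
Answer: -25015/23811 ≈ -1.0506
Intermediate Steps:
n(F) = 59 + F (n(F) = (58 + F) + F/F = (58 + F) + 1 = 59 + F)
(3349 + 21666)/(-23918 + n(48)) = (3349 + 21666)/(-23918 + (59 + 48)) = 25015/(-23918 + 107) = 25015/(-23811) = 25015*(-1/23811) = -25015/23811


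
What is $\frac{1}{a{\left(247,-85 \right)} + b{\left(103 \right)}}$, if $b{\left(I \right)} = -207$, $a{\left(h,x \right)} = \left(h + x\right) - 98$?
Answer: $- \frac{1}{143} \approx -0.006993$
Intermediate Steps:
$a{\left(h,x \right)} = -98 + h + x$
$\frac{1}{a{\left(247,-85 \right)} + b{\left(103 \right)}} = \frac{1}{\left(-98 + 247 - 85\right) - 207} = \frac{1}{64 - 207} = \frac{1}{-143} = - \frac{1}{143}$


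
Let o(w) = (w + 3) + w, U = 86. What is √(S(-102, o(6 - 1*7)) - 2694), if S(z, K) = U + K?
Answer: I*√2607 ≈ 51.059*I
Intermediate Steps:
o(w) = 3 + 2*w (o(w) = (3 + w) + w = 3 + 2*w)
S(z, K) = 86 + K
√(S(-102, o(6 - 1*7)) - 2694) = √((86 + (3 + 2*(6 - 1*7))) - 2694) = √((86 + (3 + 2*(6 - 7))) - 2694) = √((86 + (3 + 2*(-1))) - 2694) = √((86 + (3 - 2)) - 2694) = √((86 + 1) - 2694) = √(87 - 2694) = √(-2607) = I*√2607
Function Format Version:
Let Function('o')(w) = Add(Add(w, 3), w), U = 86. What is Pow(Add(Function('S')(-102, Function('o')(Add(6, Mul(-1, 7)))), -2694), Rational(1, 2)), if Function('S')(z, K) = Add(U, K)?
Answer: Mul(I, Pow(2607, Rational(1, 2))) ≈ Mul(51.059, I)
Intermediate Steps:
Function('o')(w) = Add(3, Mul(2, w)) (Function('o')(w) = Add(Add(3, w), w) = Add(3, Mul(2, w)))
Function('S')(z, K) = Add(86, K)
Pow(Add(Function('S')(-102, Function('o')(Add(6, Mul(-1, 7)))), -2694), Rational(1, 2)) = Pow(Add(Add(86, Add(3, Mul(2, Add(6, Mul(-1, 7))))), -2694), Rational(1, 2)) = Pow(Add(Add(86, Add(3, Mul(2, Add(6, -7)))), -2694), Rational(1, 2)) = Pow(Add(Add(86, Add(3, Mul(2, -1))), -2694), Rational(1, 2)) = Pow(Add(Add(86, Add(3, -2)), -2694), Rational(1, 2)) = Pow(Add(Add(86, 1), -2694), Rational(1, 2)) = Pow(Add(87, -2694), Rational(1, 2)) = Pow(-2607, Rational(1, 2)) = Mul(I, Pow(2607, Rational(1, 2)))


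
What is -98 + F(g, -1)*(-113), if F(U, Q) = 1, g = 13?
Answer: -211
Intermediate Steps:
-98 + F(g, -1)*(-113) = -98 + 1*(-113) = -98 - 113 = -211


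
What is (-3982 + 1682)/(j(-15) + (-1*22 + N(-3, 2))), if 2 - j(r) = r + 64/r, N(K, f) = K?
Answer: 8625/14 ≈ 616.07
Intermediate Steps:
j(r) = 2 - r - 64/r (j(r) = 2 - (r + 64/r) = 2 + (-r - 64/r) = 2 - r - 64/r)
(-3982 + 1682)/(j(-15) + (-1*22 + N(-3, 2))) = (-3982 + 1682)/((2 - 1*(-15) - 64/(-15)) + (-1*22 - 3)) = -2300/((2 + 15 - 64*(-1/15)) + (-22 - 3)) = -2300/((2 + 15 + 64/15) - 25) = -2300/(319/15 - 25) = -2300/(-56/15) = -2300*(-15/56) = 8625/14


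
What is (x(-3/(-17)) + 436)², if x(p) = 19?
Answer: 207025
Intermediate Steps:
(x(-3/(-17)) + 436)² = (19 + 436)² = 455² = 207025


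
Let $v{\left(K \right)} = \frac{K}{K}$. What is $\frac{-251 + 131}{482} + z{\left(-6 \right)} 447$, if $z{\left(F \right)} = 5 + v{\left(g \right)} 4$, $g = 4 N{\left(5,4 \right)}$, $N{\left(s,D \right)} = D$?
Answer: $\frac{969483}{241} \approx 4022.8$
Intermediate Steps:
$g = 16$ ($g = 4 \cdot 4 = 16$)
$v{\left(K \right)} = 1$
$z{\left(F \right)} = 9$ ($z{\left(F \right)} = 5 + 1 \cdot 4 = 5 + 4 = 9$)
$\frac{-251 + 131}{482} + z{\left(-6 \right)} 447 = \frac{-251 + 131}{482} + 9 \cdot 447 = \left(-120\right) \frac{1}{482} + 4023 = - \frac{60}{241} + 4023 = \frac{969483}{241}$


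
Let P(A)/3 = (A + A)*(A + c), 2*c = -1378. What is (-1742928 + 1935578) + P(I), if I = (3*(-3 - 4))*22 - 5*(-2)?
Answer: 3287042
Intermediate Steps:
c = -689 (c = (½)*(-1378) = -689)
I = -452 (I = (3*(-7))*22 + 10 = -21*22 + 10 = -462 + 10 = -452)
P(A) = 6*A*(-689 + A) (P(A) = 3*((A + A)*(A - 689)) = 3*((2*A)*(-689 + A)) = 3*(2*A*(-689 + A)) = 6*A*(-689 + A))
(-1742928 + 1935578) + P(I) = (-1742928 + 1935578) + 6*(-452)*(-689 - 452) = 192650 + 6*(-452)*(-1141) = 192650 + 3094392 = 3287042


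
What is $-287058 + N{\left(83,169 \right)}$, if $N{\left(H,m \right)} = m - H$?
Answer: $-286972$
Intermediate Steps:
$-287058 + N{\left(83,169 \right)} = -287058 + \left(169 - 83\right) = -287058 + 86 = -286972$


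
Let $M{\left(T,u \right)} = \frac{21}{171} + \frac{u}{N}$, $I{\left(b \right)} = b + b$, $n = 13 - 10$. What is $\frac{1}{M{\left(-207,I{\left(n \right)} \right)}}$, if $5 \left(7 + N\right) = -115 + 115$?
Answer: $- \frac{399}{293} \approx -1.3618$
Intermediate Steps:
$N = -7$ ($N = -7 + \frac{-115 + 115}{5} = -7 + \frac{1}{5} \cdot 0 = -7 + 0 = -7$)
$n = 3$
$I{\left(b \right)} = 2 b$
$M{\left(T,u \right)} = \frac{7}{57} - \frac{u}{7}$ ($M{\left(T,u \right)} = \frac{21}{171} + \frac{u}{-7} = 21 \cdot \frac{1}{171} + u \left(- \frac{1}{7}\right) = \frac{7}{57} - \frac{u}{7}$)
$\frac{1}{M{\left(-207,I{\left(n \right)} \right)}} = \frac{1}{\frac{7}{57} - \frac{2 \cdot 3}{7}} = \frac{1}{\frac{7}{57} - \frac{6}{7}} = \frac{1}{- \frac{293}{399}} = - \frac{399}{293}$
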